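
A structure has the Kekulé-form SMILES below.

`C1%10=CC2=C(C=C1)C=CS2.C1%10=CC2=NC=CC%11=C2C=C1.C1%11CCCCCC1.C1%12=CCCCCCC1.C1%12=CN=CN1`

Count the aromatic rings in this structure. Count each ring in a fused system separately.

5

The SMILES encodes a six-membered carbon ring with three alternating C=C double bonds, fused to a five-membered ring containing one sulfur and two C=C double bonds; two fused six-membered rings, each with three alternating double bonds; one ring is all carbon and the other has one ring nitrogen; a seven-membered saturated carbon ring; an eight-membered carbon ring with one C=C double bond; a five-membered ring with nitrogens at positions 1 and 3 (one bearing H, one in a C=N bond) and two double bonds.
The fused 6/5-membered bicyclic (with one sulfur) is a single π system with 9 sp² atoms and 10 π electrons from ring double bonds plus a heteroatom lone pair. 10 = 4(2)+2, so the system is aromatic and both rings count as aromatic (benzothiophene).
The fused 6/6-membered bicyclic (with one nitrogen) is a single π system with 10 sp² atoms and 10 π electrons from ring double bonds. 10 = 4(2)+2, so the system is aromatic and both rings count as aromatic (quinoline).
The 7-membered ring has only sp³ atoms, so it is not fully conjugated — not aromatic (cycloheptane).
The 8-membered ring has six sp³ carbons, so it is not fully conjugated — not aromatic (cyclooctene).
The 5-membered ring with two nitrogens (one N–H, one =N–) is planar and fully conjugated; 2 ring double bonds (4 π electrons) plus a heteroatom lone pair (2) give 6 π electrons. 6 = 4(1)+2, so it is aromatic (imidazole).
5 of the 7 rings are aromatic. Total: 5.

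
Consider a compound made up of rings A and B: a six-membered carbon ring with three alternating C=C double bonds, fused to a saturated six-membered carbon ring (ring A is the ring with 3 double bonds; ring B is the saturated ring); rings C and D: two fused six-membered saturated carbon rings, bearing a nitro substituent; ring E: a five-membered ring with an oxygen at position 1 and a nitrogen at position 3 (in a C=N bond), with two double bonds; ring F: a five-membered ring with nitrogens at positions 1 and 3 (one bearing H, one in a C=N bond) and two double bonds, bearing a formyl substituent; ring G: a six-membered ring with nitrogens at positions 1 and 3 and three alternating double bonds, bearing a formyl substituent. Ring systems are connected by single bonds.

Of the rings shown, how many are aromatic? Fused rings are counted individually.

Ring A is planar and fully conjugated; 3 ring double bonds give 6 π electrons. Since 6 = 4n+2 (n=1), ring A is aromatic (benzene ring).
Ring B has four sp³ carbons, so it is not fully conjugated — not aromatic (cyclohexane ring).
Ring C has only sp³ atoms, so it is not fully conjugated — not aromatic (cyclohexane ring).
Ring D has only sp³ atoms, so it is not fully conjugated — not aromatic (cyclohexane ring).
Ring E is planar and fully conjugated; 2 ring double bonds (4 π electrons) plus a heteroatom lone pair (2) give 6 π electrons. 6 = 4(1)+2, so ring E is aromatic (oxazole).
Ring F is planar and fully conjugated; 2 ring double bonds (4 π electrons) plus a heteroatom lone pair (2) give 6 π electrons. Since 6 = 4n+2 (n=1), ring F is aromatic (imidazole).
Ring G is fully conjugated (every ring atom contributes a p orbital); 3 ring double bonds give 6 π electrons. Since 6 = 4n+2 (n=1), ring G is aromatic (pyrimidine).
Aromatic: A, E, F, G. Total: 4.

4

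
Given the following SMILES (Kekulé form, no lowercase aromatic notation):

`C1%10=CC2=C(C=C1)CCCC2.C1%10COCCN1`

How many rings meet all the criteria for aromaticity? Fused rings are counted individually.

1

The SMILES encodes a six-membered carbon ring with three alternating C=C double bonds, fused to a saturated six-membered carbon ring; a six-membered saturated ring with an oxygen and an N–H nitrogen at positions 1 and 4.
The 6-membered ring has a continuous p-orbital overlap around the ring; 3 ring double bonds give 6 π electrons. Since 6 = 4n+2 (n=1), it is aromatic (benzene ring).
The second 6-membered ring has four sp³ carbons, so it is not fully conjugated — not aromatic (cyclohexane ring).
The 6-membered ring with one oxygen and one N–H (1,4) has only sp³ atoms, so it is not fully conjugated — not aromatic (morpholine).
1 of the 3 rings is aromatic. Total: 1.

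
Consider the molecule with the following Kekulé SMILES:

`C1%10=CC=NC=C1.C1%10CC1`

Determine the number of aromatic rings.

1

The SMILES encodes a six-membered ring of five carbons and one nitrogen with three alternating double bonds; a three-membered saturated carbon ring.
The 6-membered ring with one nitrogen has a continuous p-orbital overlap around the ring; 3 ring double bonds give 6 π electrons. That satisfies 4n+2 with n=1, so it is aromatic (pyridine).
The 3-membered ring has only sp³ atoms, so it is not fully conjugated — not aromatic (cyclopropane).
1 of the 2 rings is aromatic. Total: 1.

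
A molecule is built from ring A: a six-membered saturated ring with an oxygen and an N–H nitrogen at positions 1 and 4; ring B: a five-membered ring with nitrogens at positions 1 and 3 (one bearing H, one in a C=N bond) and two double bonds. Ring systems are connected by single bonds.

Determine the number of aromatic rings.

Ring A has only sp³ atoms, so it is not fully conjugated — not aromatic (morpholine).
Ring B is planar and fully conjugated; 2 ring double bonds (4 π electrons) plus a heteroatom lone pair (2) give 6 π electrons. That satisfies 4n+2 with n=1, so ring B is aromatic (imidazole).
Aromatic: B. Total: 1.

1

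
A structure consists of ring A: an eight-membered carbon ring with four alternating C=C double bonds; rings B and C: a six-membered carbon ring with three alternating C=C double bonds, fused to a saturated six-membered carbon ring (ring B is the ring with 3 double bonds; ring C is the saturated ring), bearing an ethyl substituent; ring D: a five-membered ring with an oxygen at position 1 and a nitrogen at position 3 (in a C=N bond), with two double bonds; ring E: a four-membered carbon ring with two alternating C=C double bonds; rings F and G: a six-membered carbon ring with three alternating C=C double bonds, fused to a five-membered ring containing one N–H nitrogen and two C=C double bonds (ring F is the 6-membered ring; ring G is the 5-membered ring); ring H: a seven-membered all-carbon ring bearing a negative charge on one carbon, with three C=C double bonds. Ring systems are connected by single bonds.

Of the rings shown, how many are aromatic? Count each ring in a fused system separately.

4

Ring A has only sp² ring atoms; a planar conformation would have a fully conjugated π system of 8 electrons. But 8 = 4(2), which is 4n not 4n+2, so ring A is not aromatic (cyclooctatetraene) — cyclooctatetraene distorts into a non-planar tub to avoid antiaromaticity.
Ring B is planar and fully conjugated; 3 ring double bonds give 6 π electrons. 6 = 4(1)+2, so ring B is aromatic (benzene ring).
Ring C has four sp³ carbons, so it is not fully conjugated — not aromatic (cyclohexane ring).
Ring D is planar and fully conjugated; 2 ring double bonds (4 π electrons) plus a heteroatom lone pair (2) give 6 π electrons. That satisfies 4n+2 with n=1, so ring D is aromatic (oxazole).
Ring E has only sp² ring atoms; a planar conformation would have a fully conjugated π system of 4 electrons. But 4 = 4(1), which is 4n not 4n+2, so ring E is not aromatic (cyclobutadiene) — cyclobutadiene is antiaromatic and distorts to a rectangle.
Rings F and G form a fused bicyclic system (with one N–H) with 9 sp² atoms and 10 π electrons from ring double bonds plus a heteroatom lone pair. 10 = 4(2)+2, so the system is aromatic and both rings count as aromatic (indole).
Ring H has only sp² ring atoms; a planar conformation would have a fully conjugated π system of 8 electrons. But 8 = 4(2), which is 4n not 4n+2, so ring H is not aromatic (cycloheptatrienyl anion).
Aromatic: B, D, F, G. Total: 4.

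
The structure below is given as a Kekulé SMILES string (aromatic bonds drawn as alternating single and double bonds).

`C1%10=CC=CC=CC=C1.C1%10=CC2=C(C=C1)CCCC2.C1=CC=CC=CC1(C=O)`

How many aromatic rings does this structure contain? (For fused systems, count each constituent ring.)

1

The SMILES encodes an eight-membered carbon ring with four alternating C=C double bonds; a six-membered carbon ring with three alternating C=C double bonds, fused to a saturated six-membered carbon ring; a seven-membered carbon ring with three C=C double bonds and one sp³ carbon.
The 8-membered ring has only sp² ring atoms; a planar conformation would have a fully conjugated π system of 8 electrons. But 8 = 4(2), which is 4n not 4n+2, so it is not aromatic (cyclooctatetraene) — cyclooctatetraene distorts into a non-planar tub to avoid antiaromaticity.
The 6-membered ring has a continuous p-orbital overlap around the ring; 3 ring double bonds give 6 π electrons. 6 = 4(1)+2, so it is aromatic (benzene ring).
The second 6-membered ring has four sp³ carbons, so it is not fully conjugated — not aromatic (cyclohexane ring).
The 7-membered ring has one sp³ carbon, so it is not fully conjugated — not aromatic (cycloheptatriene).
1 of the 4 rings is aromatic. Total: 1.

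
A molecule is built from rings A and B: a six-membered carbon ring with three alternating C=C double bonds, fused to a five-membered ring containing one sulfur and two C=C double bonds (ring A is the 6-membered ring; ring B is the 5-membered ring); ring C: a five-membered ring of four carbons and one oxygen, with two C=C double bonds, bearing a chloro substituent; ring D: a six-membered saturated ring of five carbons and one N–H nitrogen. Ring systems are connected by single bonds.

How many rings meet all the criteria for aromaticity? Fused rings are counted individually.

3

Rings A and B form a fused bicyclic system (with one sulfur) with 9 sp² atoms and 10 π electrons from ring double bonds plus a heteroatom lone pair. 10 = 4(2)+2, so the system is aromatic and both rings count as aromatic (benzothiophene).
Ring C is planar and fully conjugated; 2 ring double bonds (4 π electrons) plus a heteroatom lone pair (2) give 6 π electrons. That satisfies 4n+2 with n=1, so ring C is aromatic (furan).
Ring D has only sp³ atoms, so it is not fully conjugated — not aromatic (piperidine).
Aromatic: A, B, C. Total: 3.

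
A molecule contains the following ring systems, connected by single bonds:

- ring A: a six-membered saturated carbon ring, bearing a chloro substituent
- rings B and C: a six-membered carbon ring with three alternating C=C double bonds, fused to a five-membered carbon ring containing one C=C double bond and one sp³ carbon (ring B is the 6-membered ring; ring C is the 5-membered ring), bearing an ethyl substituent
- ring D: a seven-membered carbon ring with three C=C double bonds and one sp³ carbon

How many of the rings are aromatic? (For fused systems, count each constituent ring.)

Ring A has only sp³ atoms, so it is not fully conjugated — not aromatic (cyclohexane).
Ring B is fully conjugated (every ring atom contributes a p orbital); 3 ring double bonds give 6 π electrons. 6 = 4(1)+2, so ring B is aromatic (benzene ring).
Ring C has one sp³ carbon, so it is not fully conjugated — not aromatic (cyclopentene ring).
Ring D has one sp³ carbon, so it is not fully conjugated — not aromatic (cycloheptatriene).
Aromatic: B. Total: 1.

1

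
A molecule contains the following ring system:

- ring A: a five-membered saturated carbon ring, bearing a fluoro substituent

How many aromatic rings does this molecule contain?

0

Ring A has only sp³ atoms, so it is not fully conjugated — not aromatic (cyclopentane).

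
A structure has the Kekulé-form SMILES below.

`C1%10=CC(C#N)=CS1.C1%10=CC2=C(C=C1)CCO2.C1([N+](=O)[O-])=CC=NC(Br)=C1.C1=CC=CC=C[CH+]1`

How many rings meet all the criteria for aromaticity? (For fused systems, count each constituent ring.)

The SMILES encodes a five-membered ring of four carbons and one sulfur, with two C=C double bonds; a six-membered carbon ring with three alternating C=C double bonds, fused to a five-membered ring containing one oxygen and two sp³ carbons; a six-membered ring of five carbons and one nitrogen with three alternating double bonds; a seven-membered all-carbon ring bearing a positive charge on one carbon, with three C=C double bonds.
The 5-membered ring with one sulfur is planar and fully conjugated; 2 ring double bonds (4 π electrons) plus a heteroatom lone pair (2) give 6 π electrons. Since 6 = 4n+2 (n=1), it is aromatic (thiophene).
The 6-membered ring is fully conjugated (every ring atom contributes a p orbital); 3 ring double bonds give 6 π electrons. That satisfies 4n+2 with n=1, so it is aromatic (benzene ring).
The 5-membered ring with one oxygen has two sp³ carbons, so it is not fully conjugated — not aromatic (oxolane ring).
The 6-membered ring with one nitrogen is planar and fully conjugated; 3 ring double bonds give 6 π electrons. Since 6 = 4n+2 (n=1), it is aromatic (pyridine).
The 7-membered ring is fully conjugated (every ring atom contributes a p orbital); 3 ring double bonds (6 π electrons) plus the carbocation's empty p orbital (0, but keeps the ring conjugated) give 6 π electrons. Since 6 = 4n+2 (n=1), it is aromatic (tropylium cation).
4 of the 5 rings are aromatic. Total: 4.

4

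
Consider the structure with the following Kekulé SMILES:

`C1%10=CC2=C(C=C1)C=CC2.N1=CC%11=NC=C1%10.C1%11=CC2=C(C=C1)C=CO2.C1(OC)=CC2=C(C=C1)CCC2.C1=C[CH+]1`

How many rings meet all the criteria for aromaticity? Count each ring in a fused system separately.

6

The SMILES encodes a six-membered carbon ring with three alternating C=C double bonds, fused to a five-membered carbon ring containing one C=C double bond and one sp³ carbon; a six-membered ring with nitrogens at positions 1 and 4 and three alternating double bonds; a six-membered carbon ring with three alternating C=C double bonds, fused to a five-membered ring containing one oxygen and two C=C double bonds; a six-membered carbon ring with three alternating C=C double bonds, fused to a saturated five-membered carbon ring; a three-membered all-carbon ring bearing a positive charge on one carbon, with one C=C double bond.
The 6-membered ring is fully conjugated (every ring atom contributes a p orbital); 3 ring double bonds give 6 π electrons. 6 = 4(1)+2, so it is aromatic (benzene ring).
The 5-membered ring has one sp³ carbon, so it is not fully conjugated — not aromatic (cyclopentene ring).
The 6-membered ring with two nitrogens (1,4) is fully conjugated (every ring atom contributes a p orbital); 3 ring double bonds give 6 π electrons. That satisfies 4n+2 with n=1, so it is aromatic (pyrazine).
The fused 6/5-membered bicyclic (with one oxygen) is a single π system with 9 sp² atoms and 10 π electrons from ring double bonds plus a heteroatom lone pair. 10 = 4(2)+2, so the system is aromatic and both rings count as aromatic (benzofuran).
The second 6-membered ring is fully conjugated (every ring atom contributes a p orbital); 3 ring double bonds give 6 π electrons. 6 = 4(1)+2, so it is aromatic (benzene ring).
The second 5-membered ring has three sp³ carbons, so it is not fully conjugated — not aromatic (cyclopentane ring).
The 3-membered ring is planar and fully conjugated; 1 ring double bond (2 π electrons) plus the carbocation's empty p orbital (0, but keeps the ring conjugated) give 2 π electrons. 2 = 4(0)+2, so it is aromatic (cyclopropenyl cation).
6 of the 8 rings are aromatic. Total: 6.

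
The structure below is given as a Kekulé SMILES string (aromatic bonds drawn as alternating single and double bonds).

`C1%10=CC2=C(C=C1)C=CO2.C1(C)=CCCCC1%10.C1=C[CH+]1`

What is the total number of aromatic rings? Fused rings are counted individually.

3

The SMILES encodes a six-membered carbon ring with three alternating C=C double bonds, fused to a five-membered ring containing one oxygen and two C=C double bonds; a six-membered carbon ring with one C=C double bond; a three-membered all-carbon ring bearing a positive charge on one carbon, with one C=C double bond.
The fused 6/5-membered bicyclic (with one oxygen) is a single π system with 9 sp² atoms and 10 π electrons from ring double bonds plus a heteroatom lone pair. 10 = 4(2)+2, so the system is aromatic and both rings count as aromatic (benzofuran).
The 6-membered ring has four sp³ carbons, so it is not fully conjugated — not aromatic (cyclohexene).
The 3-membered ring has a continuous p-orbital overlap around the ring; 1 ring double bond (2 π electrons) plus the carbocation's empty p orbital (0, but keeps the ring conjugated) give 2 π electrons. That satisfies 4n+2 with n=0, so it is aromatic (cyclopropenyl cation).
3 of the 4 rings are aromatic. Total: 3.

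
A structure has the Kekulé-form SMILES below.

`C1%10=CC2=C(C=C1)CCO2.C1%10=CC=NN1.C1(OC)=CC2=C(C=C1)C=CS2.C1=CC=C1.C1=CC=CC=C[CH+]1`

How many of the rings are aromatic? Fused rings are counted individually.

5

The SMILES encodes a six-membered carbon ring with three alternating C=C double bonds, fused to a five-membered ring containing one oxygen and two sp³ carbons; a five-membered ring with two adjacent nitrogens (one bearing H, one in a double bond) and two double bonds; a six-membered carbon ring with three alternating C=C double bonds, fused to a five-membered ring containing one sulfur and two C=C double bonds; a four-membered carbon ring with two alternating C=C double bonds; a seven-membered all-carbon ring bearing a positive charge on one carbon, with three C=C double bonds.
The 6-membered ring is planar and fully conjugated; 3 ring double bonds give 6 π electrons. 6 = 4(1)+2, so it is aromatic (benzene ring).
The 5-membered ring with one oxygen has two sp³ carbons, so it is not fully conjugated — not aromatic (oxolane ring).
The 5-membered ring with two adjacent nitrogens (one N–H, one =N–) is fully conjugated (every ring atom contributes a p orbital); 2 ring double bonds (4 π electrons) plus a heteroatom lone pair (2) give 6 π electrons. Since 6 = 4n+2 (n=1), it is aromatic (pyrazole).
The fused 6/5-membered bicyclic (with one sulfur) is a single π system with 9 sp² atoms and 10 π electrons from ring double bonds plus a heteroatom lone pair. 10 = 4(2)+2, so the system is aromatic and both rings count as aromatic (benzothiophene).
The 4-membered ring has only sp² ring atoms; a planar conformation would have a fully conjugated π system of 4 electrons. But 4 = 4(1), which is 4n not 4n+2, so it is not aromatic (cyclobutadiene) — cyclobutadiene is antiaromatic and distorts to a rectangle.
The 7-membered ring is planar and fully conjugated; 3 ring double bonds (6 π electrons) plus the carbocation's empty p orbital (0, but keeps the ring conjugated) give 6 π electrons. 6 = 4(1)+2, so it is aromatic (tropylium cation).
5 of the 7 rings are aromatic. Total: 5.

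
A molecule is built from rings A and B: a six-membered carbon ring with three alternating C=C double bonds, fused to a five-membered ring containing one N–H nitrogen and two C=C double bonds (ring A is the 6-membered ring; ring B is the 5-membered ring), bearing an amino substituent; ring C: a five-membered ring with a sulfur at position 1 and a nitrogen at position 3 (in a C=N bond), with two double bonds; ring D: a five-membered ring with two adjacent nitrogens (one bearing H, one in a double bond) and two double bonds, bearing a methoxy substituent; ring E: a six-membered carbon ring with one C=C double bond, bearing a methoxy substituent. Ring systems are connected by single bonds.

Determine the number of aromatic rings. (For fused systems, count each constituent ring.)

4

Rings A and B form a fused bicyclic system (with one N–H) with 9 sp² atoms and 10 π electrons from ring double bonds plus a heteroatom lone pair. 10 = 4(2)+2, so the system is aromatic and both rings count as aromatic (indole).
Ring C is planar and fully conjugated; 2 ring double bonds (4 π electrons) plus a heteroatom lone pair (2) give 6 π electrons. 6 = 4(1)+2, so ring C is aromatic (thiazole).
Ring D is fully conjugated (every ring atom contributes a p orbital); 2 ring double bonds (4 π electrons) plus a heteroatom lone pair (2) give 6 π electrons. Since 6 = 4n+2 (n=1), ring D is aromatic (pyrazole).
Ring E has four sp³ carbons, so it is not fully conjugated — not aromatic (cyclohexene).
Aromatic: A, B, C, D. Total: 4.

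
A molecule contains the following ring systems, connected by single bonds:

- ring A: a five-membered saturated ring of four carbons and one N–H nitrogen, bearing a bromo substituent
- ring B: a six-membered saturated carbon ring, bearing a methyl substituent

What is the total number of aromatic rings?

0

Ring A has only sp³ atoms, so it is not fully conjugated — not aromatic (pyrrolidine).
Ring B has only sp³ atoms, so it is not fully conjugated — not aromatic (cyclohexane).
No ring is aromatic. Total: 0.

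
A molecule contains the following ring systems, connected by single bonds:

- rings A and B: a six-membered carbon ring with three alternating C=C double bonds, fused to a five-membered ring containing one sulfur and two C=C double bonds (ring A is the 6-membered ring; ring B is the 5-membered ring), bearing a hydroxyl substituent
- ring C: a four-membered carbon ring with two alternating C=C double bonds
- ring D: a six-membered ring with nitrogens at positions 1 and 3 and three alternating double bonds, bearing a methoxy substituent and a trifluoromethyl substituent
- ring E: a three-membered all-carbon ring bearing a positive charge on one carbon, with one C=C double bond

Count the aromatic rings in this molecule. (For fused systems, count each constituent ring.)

4

Rings A and B form a fused bicyclic system (with one sulfur) with 9 sp² atoms and 10 π electrons from ring double bonds plus a heteroatom lone pair. 10 = 4(2)+2, so the system is aromatic and both rings count as aromatic (benzothiophene).
Ring C has only sp² ring atoms; a planar conformation would have a fully conjugated π system of 4 electrons. But 4 = 4(1), which is 4n not 4n+2, so ring C is not aromatic (cyclobutadiene) — cyclobutadiene is antiaromatic and distorts to a rectangle.
Ring D is fully conjugated (every ring atom contributes a p orbital); 3 ring double bonds give 6 π electrons. 6 = 4(1)+2, so ring D is aromatic (pyrimidine).
Ring E has a continuous p-orbital overlap around the ring; 1 ring double bond (2 π electrons) plus the carbocation's empty p orbital (0, but keeps the ring conjugated) give 2 π electrons. Since 2 = 4n+2 (n=0), ring E is aromatic (cyclopropenyl cation).
Aromatic: A, B, D, E. Total: 4.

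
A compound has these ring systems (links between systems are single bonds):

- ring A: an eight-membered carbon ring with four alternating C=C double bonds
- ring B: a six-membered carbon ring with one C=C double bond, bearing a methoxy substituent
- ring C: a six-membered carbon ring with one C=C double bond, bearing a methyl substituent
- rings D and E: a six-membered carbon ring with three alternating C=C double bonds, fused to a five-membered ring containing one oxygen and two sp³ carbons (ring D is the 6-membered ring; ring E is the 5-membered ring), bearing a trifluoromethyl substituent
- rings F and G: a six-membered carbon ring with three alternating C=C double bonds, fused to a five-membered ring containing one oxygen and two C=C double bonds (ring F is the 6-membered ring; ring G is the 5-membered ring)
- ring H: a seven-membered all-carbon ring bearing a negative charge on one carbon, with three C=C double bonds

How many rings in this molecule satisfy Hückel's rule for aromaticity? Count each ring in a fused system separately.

Ring A has only sp² ring atoms; a planar conformation would have a fully conjugated π system of 8 electrons. But 8 = 4(2), which is 4n not 4n+2, so ring A is not aromatic (cyclooctatetraene) — cyclooctatetraene distorts into a non-planar tub to avoid antiaromaticity.
Ring B has four sp³ carbons, so it is not fully conjugated — not aromatic (cyclohexene).
Ring C has four sp³ carbons, so it is not fully conjugated — not aromatic (cyclohexene).
Ring D is fully conjugated (every ring atom contributes a p orbital); 3 ring double bonds give 6 π electrons. 6 = 4(1)+2, so ring D is aromatic (benzene ring).
Ring E has two sp³ carbons, so it is not fully conjugated — not aromatic (oxolane ring).
Rings F and G form a fused bicyclic system (with one oxygen) with 9 sp² atoms and 10 π electrons from ring double bonds plus a heteroatom lone pair. 10 = 4(2)+2, so the system is aromatic and both rings count as aromatic (benzofuran).
Ring H has only sp² ring atoms; a planar conformation would have a fully conjugated π system of 8 electrons. But 8 = 4(2), which is 4n not 4n+2, so ring H is not aromatic (cycloheptatrienyl anion).
Aromatic: D, F, G. Total: 3.

3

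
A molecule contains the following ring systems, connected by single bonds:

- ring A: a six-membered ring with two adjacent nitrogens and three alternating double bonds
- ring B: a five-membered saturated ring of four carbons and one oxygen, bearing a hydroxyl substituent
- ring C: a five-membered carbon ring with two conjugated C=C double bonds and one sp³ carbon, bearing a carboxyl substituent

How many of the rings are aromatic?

Ring A has a continuous p-orbital overlap around the ring; 3 ring double bonds give 6 π electrons. Since 6 = 4n+2 (n=1), ring A is aromatic (pyridazine).
Ring B has only sp³ atoms, so it is not fully conjugated — not aromatic (tetrahydrofuran).
Ring C has one sp³ carbon, so it is not fully conjugated — not aromatic (cyclopentadiene).
Aromatic: A. Total: 1.

1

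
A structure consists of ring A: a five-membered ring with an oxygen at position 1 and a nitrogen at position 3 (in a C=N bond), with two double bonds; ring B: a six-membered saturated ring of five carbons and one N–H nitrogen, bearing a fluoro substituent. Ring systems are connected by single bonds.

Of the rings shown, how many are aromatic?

Ring A is fully conjugated (every ring atom contributes a p orbital); 2 ring double bonds (4 π electrons) plus a heteroatom lone pair (2) give 6 π electrons. That satisfies 4n+2 with n=1, so ring A is aromatic (oxazole).
Ring B has only sp³ atoms, so it is not fully conjugated — not aromatic (piperidine).
Aromatic: A. Total: 1.

1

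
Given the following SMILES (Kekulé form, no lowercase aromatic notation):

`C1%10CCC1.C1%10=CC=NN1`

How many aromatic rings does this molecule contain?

The SMILES encodes a four-membered saturated carbon ring; a five-membered ring with two adjacent nitrogens (one bearing H, one in a double bond) and two double bonds.
The 4-membered ring has only sp³ atoms, so it is not fully conjugated — not aromatic (cyclobutane).
The 5-membered ring with two adjacent nitrogens (one N–H, one =N–) has a continuous p-orbital overlap around the ring; 2 ring double bonds (4 π electrons) plus a heteroatom lone pair (2) give 6 π electrons. 6 = 4(1)+2, so it is aromatic (pyrazole).
1 of the 2 rings is aromatic. Total: 1.

1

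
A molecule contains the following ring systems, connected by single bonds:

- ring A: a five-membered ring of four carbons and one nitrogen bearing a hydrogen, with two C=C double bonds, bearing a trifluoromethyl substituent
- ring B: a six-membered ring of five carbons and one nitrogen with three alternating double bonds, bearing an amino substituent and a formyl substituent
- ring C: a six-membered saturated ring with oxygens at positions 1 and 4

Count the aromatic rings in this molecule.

2

Ring A has a continuous p-orbital overlap around the ring; 2 ring double bonds (4 π electrons) plus a heteroatom lone pair (2) give 6 π electrons. 6 = 4(1)+2, so ring A is aromatic (pyrrole).
Ring B is planar and fully conjugated; 3 ring double bonds give 6 π electrons. Since 6 = 4n+2 (n=1), ring B is aromatic (pyridine).
Ring C has only sp³ atoms, so it is not fully conjugated — not aromatic (1,4-dioxane).
Aromatic: A, B. Total: 2.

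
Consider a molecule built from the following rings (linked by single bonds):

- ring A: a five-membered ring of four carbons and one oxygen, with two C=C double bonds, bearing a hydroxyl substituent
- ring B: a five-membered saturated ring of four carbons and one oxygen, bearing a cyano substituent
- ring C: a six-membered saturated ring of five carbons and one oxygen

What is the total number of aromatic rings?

Ring A has a continuous p-orbital overlap around the ring; 2 ring double bonds (4 π electrons) plus a heteroatom lone pair (2) give 6 π electrons. Since 6 = 4n+2 (n=1), ring A is aromatic (furan).
Ring B has only sp³ atoms, so it is not fully conjugated — not aromatic (tetrahydrofuran).
Ring C has only sp³ atoms, so it is not fully conjugated — not aromatic (tetrahydropyran).
Aromatic: A. Total: 1.

1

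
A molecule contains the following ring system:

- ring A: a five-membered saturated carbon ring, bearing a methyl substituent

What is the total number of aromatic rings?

Ring A has only sp³ atoms, so it is not fully conjugated — not aromatic (cyclopentane).

0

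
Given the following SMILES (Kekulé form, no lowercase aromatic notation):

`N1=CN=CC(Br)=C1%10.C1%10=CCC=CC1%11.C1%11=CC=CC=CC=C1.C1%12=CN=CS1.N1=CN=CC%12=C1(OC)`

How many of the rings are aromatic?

The SMILES encodes a six-membered ring with nitrogens at positions 1 and 3 and three alternating double bonds; a six-membered carbon ring with two isolated C=C double bonds and two sp³ carbons; an eight-membered carbon ring with four alternating C=C double bonds; a five-membered ring with a sulfur at position 1 and a nitrogen at position 3 (in a C=N bond), with two double bonds; a six-membered ring with nitrogens at positions 1 and 3 and three alternating double bonds.
The 6-membered ring with two nitrogens (1,3) is fully conjugated (every ring atom contributes a p orbital); 3 ring double bonds give 6 π electrons. 6 = 4(1)+2, so it is aromatic (pyrimidine).
The 6-membered ring has two sp³ carbons, so it is not fully conjugated — not aromatic (1,4-cyclohexadiene).
The 8-membered ring has only sp² ring atoms; a planar conformation would have a fully conjugated π system of 8 electrons. But 8 = 4(2), which is 4n not 4n+2, so it is not aromatic (cyclooctatetraene) — cyclooctatetraene distorts into a non-planar tub to avoid antiaromaticity.
The 5-membered ring with one sulfur and one =N– has a continuous p-orbital overlap around the ring; 2 ring double bonds (4 π electrons) plus a heteroatom lone pair (2) give 6 π electrons. 6 = 4(1)+2, so it is aromatic (thiazole).
The second 6-membered ring with two nitrogens (1,3) has a continuous p-orbital overlap around the ring; 3 ring double bonds give 6 π electrons. Since 6 = 4n+2 (n=1), it is aromatic (pyrimidine).
3 of the 5 rings are aromatic. Total: 3.

3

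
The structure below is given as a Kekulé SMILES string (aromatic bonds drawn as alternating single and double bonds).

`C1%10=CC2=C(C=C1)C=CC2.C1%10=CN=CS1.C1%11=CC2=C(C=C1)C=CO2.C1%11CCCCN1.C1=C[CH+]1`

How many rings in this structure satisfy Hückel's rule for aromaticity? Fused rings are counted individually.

The SMILES encodes a six-membered carbon ring with three alternating C=C double bonds, fused to a five-membered carbon ring containing one C=C double bond and one sp³ carbon; a five-membered ring with a sulfur at position 1 and a nitrogen at position 3 (in a C=N bond), with two double bonds; a six-membered carbon ring with three alternating C=C double bonds, fused to a five-membered ring containing one oxygen and two C=C double bonds; a six-membered saturated ring of five carbons and one N–H nitrogen; a three-membered all-carbon ring bearing a positive charge on one carbon, with one C=C double bond.
The 6-membered ring is planar and fully conjugated; 3 ring double bonds give 6 π electrons. That satisfies 4n+2 with n=1, so it is aromatic (benzene ring).
The 5-membered ring has one sp³ carbon, so it is not fully conjugated — not aromatic (cyclopentene ring).
The 5-membered ring with one sulfur and one =N– is fully conjugated (every ring atom contributes a p orbital); 2 ring double bonds (4 π electrons) plus a heteroatom lone pair (2) give 6 π electrons. That satisfies 4n+2 with n=1, so it is aromatic (thiazole).
The fused 6/5-membered bicyclic (with one oxygen) is a single π system with 9 sp² atoms and 10 π electrons from ring double bonds plus a heteroatom lone pair. 10 = 4(2)+2, so the system is aromatic and both rings count as aromatic (benzofuran).
The 6-membered ring with one N–H has only sp³ atoms, so it is not fully conjugated — not aromatic (piperidine).
The 3-membered ring is planar and fully conjugated; 1 ring double bond (2 π electrons) plus the carbocation's empty p orbital (0, but keeps the ring conjugated) give 2 π electrons. That satisfies 4n+2 with n=0, so it is aromatic (cyclopropenyl cation).
5 of the 7 rings are aromatic. Total: 5.

5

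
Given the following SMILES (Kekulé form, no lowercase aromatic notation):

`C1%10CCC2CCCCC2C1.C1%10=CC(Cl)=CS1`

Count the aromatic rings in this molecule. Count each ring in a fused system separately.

The SMILES encodes two fused six-membered saturated carbon rings; a five-membered ring of four carbons and one sulfur, with two C=C double bonds.
The 6-membered ring has only sp³ atoms, so it is not fully conjugated — not aromatic (cyclohexane ring).
The second 6-membered ring has only sp³ atoms, so it is not fully conjugated — not aromatic (cyclohexane ring).
The 5-membered ring with one sulfur is fully conjugated (every ring atom contributes a p orbital); 2 ring double bonds (4 π electrons) plus a heteroatom lone pair (2) give 6 π electrons. That satisfies 4n+2 with n=1, so it is aromatic (thiophene).
1 of the 3 rings is aromatic. Total: 1.

1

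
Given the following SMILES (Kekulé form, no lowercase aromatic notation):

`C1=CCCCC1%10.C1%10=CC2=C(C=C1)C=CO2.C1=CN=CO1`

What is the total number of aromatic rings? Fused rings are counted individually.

The SMILES encodes a six-membered carbon ring with one C=C double bond; a six-membered carbon ring with three alternating C=C double bonds, fused to a five-membered ring containing one oxygen and two C=C double bonds; a five-membered ring with an oxygen at position 1 and a nitrogen at position 3 (in a C=N bond), with two double bonds.
The 6-membered ring has four sp³ carbons, so it is not fully conjugated — not aromatic (cyclohexene).
The fused 6/5-membered bicyclic (with one oxygen) is a single π system with 9 sp² atoms and 10 π electrons from ring double bonds plus a heteroatom lone pair. 10 = 4(2)+2, so the system is aromatic and both rings count as aromatic (benzofuran).
The 5-membered ring with one oxygen and one =N– is planar and fully conjugated; 2 ring double bonds (4 π electrons) plus a heteroatom lone pair (2) give 6 π electrons. That satisfies 4n+2 with n=1, so it is aromatic (oxazole).
3 of the 4 rings are aromatic. Total: 3.

3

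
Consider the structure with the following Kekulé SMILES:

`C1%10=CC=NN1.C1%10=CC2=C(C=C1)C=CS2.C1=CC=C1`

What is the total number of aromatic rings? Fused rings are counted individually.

3

The SMILES encodes a five-membered ring with two adjacent nitrogens (one bearing H, one in a double bond) and two double bonds; a six-membered carbon ring with three alternating C=C double bonds, fused to a five-membered ring containing one sulfur and two C=C double bonds; a four-membered carbon ring with two alternating C=C double bonds.
The 5-membered ring with two adjacent nitrogens (one N–H, one =N–) is planar and fully conjugated; 2 ring double bonds (4 π electrons) plus a heteroatom lone pair (2) give 6 π electrons. 6 = 4(1)+2, so it is aromatic (pyrazole).
The fused 6/5-membered bicyclic (with one sulfur) is a single π system with 9 sp² atoms and 10 π electrons from ring double bonds plus a heteroatom lone pair. 10 = 4(2)+2, so the system is aromatic and both rings count as aromatic (benzothiophene).
The 4-membered ring has only sp² ring atoms; a planar conformation would have a fully conjugated π system of 4 electrons. But 4 = 4(1), which is 4n not 4n+2, so it is not aromatic (cyclobutadiene) — cyclobutadiene is antiaromatic and distorts to a rectangle.
3 of the 4 rings are aromatic. Total: 3.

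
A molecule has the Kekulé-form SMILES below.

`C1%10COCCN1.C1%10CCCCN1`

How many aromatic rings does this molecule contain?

The SMILES encodes a six-membered saturated ring with an oxygen and an N–H nitrogen at positions 1 and 4; a six-membered saturated ring of five carbons and one N–H nitrogen.
The 6-membered ring with one oxygen and one N–H (1,4) has only sp³ atoms, so it is not fully conjugated — not aromatic (morpholine).
The 6-membered ring with one N–H has only sp³ atoms, so it is not fully conjugated — not aromatic (piperidine).
None of the rings are aromatic. Total: 0.

0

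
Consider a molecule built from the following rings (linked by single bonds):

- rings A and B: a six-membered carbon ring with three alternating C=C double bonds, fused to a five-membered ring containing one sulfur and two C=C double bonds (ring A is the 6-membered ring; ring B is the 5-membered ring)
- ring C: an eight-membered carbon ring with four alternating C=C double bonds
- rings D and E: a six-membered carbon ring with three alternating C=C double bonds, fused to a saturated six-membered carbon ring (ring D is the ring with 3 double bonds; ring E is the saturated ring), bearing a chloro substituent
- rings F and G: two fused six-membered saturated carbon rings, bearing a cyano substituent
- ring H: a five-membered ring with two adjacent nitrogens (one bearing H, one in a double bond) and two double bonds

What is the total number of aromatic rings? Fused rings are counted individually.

Rings A and B form a fused bicyclic system (with one sulfur) with 9 sp² atoms and 10 π electrons from ring double bonds plus a heteroatom lone pair. 10 = 4(2)+2, so the system is aromatic and both rings count as aromatic (benzothiophene).
Ring C has only sp² ring atoms; a planar conformation would have a fully conjugated π system of 8 electrons. But 8 = 4(2), which is 4n not 4n+2, so ring C is not aromatic (cyclooctatetraene) — cyclooctatetraene distorts into a non-planar tub to avoid antiaromaticity.
Ring D is fully conjugated (every ring atom contributes a p orbital); 3 ring double bonds give 6 π electrons. 6 = 4(1)+2, so ring D is aromatic (benzene ring).
Ring E has four sp³ carbons, so it is not fully conjugated — not aromatic (cyclohexane ring).
Ring F has only sp³ atoms, so it is not fully conjugated — not aromatic (cyclohexane ring).
Ring G has only sp³ atoms, so it is not fully conjugated — not aromatic (cyclohexane ring).
Ring H is planar and fully conjugated; 2 ring double bonds (4 π electrons) plus a heteroatom lone pair (2) give 6 π electrons. 6 = 4(1)+2, so ring H is aromatic (pyrazole).
Aromatic: A, B, D, H. Total: 4.

4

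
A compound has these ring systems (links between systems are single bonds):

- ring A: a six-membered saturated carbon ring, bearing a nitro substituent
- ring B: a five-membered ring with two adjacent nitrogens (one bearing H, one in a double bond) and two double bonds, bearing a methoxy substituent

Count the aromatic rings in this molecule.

1

Ring A has only sp³ atoms, so it is not fully conjugated — not aromatic (cyclohexane).
Ring B is fully conjugated (every ring atom contributes a p orbital); 2 ring double bonds (4 π electrons) plus a heteroatom lone pair (2) give 6 π electrons. That satisfies 4n+2 with n=1, so ring B is aromatic (pyrazole).
Aromatic: B. Total: 1.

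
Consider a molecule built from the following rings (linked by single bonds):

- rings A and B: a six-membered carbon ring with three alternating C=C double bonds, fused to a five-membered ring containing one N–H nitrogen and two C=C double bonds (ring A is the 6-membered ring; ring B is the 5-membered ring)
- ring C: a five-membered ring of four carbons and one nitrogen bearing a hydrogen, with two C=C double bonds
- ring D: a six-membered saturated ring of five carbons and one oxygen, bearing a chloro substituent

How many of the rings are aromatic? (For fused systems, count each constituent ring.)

3

Rings A and B form a fused bicyclic system (with one N–H) with 9 sp² atoms and 10 π electrons from ring double bonds plus a heteroatom lone pair. 10 = 4(2)+2, so the system is aromatic and both rings count as aromatic (indole).
Ring C is planar and fully conjugated; 2 ring double bonds (4 π electrons) plus a heteroatom lone pair (2) give 6 π electrons. 6 = 4(1)+2, so ring C is aromatic (pyrrole).
Ring D has only sp³ atoms, so it is not fully conjugated — not aromatic (tetrahydropyran).
Aromatic: A, B, C. Total: 3.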